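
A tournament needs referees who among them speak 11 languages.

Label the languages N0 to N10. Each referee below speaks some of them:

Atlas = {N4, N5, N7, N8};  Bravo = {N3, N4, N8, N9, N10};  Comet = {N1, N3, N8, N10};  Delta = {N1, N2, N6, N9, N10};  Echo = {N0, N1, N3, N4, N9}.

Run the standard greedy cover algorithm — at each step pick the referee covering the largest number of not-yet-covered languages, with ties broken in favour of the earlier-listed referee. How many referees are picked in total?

4

Greedy: pick Bravo (covers 5 new) → pick Delta (covers 3 new) → pick Atlas (covers 2 new) → pick Echo (covers 1 new). Total picks: 4.
(The true minimum cover uses only 3 referees, so greedy is not optimal here.)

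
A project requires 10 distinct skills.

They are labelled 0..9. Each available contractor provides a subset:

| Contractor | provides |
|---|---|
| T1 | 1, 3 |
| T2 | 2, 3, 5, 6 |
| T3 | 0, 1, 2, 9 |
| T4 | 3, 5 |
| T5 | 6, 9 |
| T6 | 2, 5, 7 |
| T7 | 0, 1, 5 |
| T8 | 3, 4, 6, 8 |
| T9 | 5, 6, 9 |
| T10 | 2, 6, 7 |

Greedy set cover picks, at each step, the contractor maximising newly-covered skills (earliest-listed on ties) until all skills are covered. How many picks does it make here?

4

Greedy: pick T2 (covers 4 new) → pick T3 (covers 3 new) → pick T8 (covers 2 new) → pick T6 (covers 1 new). Total picks: 4.
(The true minimum cover uses only 3 contractors, so greedy is not optimal here.)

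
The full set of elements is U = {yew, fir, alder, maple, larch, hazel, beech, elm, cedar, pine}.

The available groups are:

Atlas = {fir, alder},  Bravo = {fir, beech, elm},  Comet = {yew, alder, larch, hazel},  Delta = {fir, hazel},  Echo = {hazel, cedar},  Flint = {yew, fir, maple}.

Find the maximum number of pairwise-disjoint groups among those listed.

Echo, Flint are pairwise disjoint (Echo={hazel,cedar}; Flint={yew,fir,maple}).
Every remaining group overlaps one of these, and no 3 of the listed groups are pairwise disjoint, so 2 is the maximum.

2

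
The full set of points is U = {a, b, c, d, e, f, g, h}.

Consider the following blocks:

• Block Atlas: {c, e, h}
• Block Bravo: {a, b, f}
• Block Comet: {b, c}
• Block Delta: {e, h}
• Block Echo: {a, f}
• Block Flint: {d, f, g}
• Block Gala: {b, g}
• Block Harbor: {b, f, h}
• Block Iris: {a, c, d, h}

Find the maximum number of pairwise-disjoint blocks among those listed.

3

Comet, Delta, Echo are pairwise disjoint (Comet={b,c}; Delta={e,h}; Echo={a,f}).
Every remaining block overlaps one of these, and no 4 of the listed blocks are pairwise disjoint, so 3 is the maximum.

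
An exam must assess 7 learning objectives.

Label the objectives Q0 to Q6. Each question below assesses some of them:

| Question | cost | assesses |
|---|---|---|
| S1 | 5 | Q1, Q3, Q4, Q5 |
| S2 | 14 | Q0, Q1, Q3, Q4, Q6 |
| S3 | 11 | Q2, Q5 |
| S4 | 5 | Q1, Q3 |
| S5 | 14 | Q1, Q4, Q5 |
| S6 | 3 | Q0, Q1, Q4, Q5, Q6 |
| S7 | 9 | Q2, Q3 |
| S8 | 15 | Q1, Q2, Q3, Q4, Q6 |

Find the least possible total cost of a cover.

12

S6, S7 together cover every objective (S6 ∪ S7 = {Q0, Q1, Q2, Q3, Q4, Q5, Q6}); total cost 3 + 9 = 12.
No covering selection has total cost below 12.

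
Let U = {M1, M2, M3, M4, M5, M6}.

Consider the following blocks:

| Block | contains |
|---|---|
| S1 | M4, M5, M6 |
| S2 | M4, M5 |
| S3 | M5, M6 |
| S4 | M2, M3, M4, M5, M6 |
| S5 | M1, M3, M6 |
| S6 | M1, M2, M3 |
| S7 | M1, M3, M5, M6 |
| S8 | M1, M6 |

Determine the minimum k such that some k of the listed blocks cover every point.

2

Take {S4, S6}. Their union is {M1, M2, M3, M4, M5, M6}, which is all 6 points.
No single block has all 6 points (the largest, S4, has 5), so 2 is optimal.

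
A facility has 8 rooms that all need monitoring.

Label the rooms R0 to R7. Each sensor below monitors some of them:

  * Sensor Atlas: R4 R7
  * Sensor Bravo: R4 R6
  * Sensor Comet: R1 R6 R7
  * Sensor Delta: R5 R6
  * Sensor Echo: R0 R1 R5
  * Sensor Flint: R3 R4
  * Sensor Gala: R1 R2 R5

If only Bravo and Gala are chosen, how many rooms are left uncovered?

Union of Bravo, Gala = {R1, R2, R4, R5, R6}.
Not covered: R0, R3, R7 — 3 rooms.

3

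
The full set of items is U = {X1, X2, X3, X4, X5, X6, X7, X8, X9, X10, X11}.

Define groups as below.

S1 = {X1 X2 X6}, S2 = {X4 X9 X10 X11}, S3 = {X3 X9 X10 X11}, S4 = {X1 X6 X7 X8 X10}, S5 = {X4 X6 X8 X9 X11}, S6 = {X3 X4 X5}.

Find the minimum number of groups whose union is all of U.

S1, S3, S4, and S6 cover everything between them: the union {X1, X2, X3, X4, X5, X6, X7, X8, X9, X10, X11} is all of U.
No 3 of the 6 groups cover everything (all 20 combinations miss at least one item), so 4 is optimal.

4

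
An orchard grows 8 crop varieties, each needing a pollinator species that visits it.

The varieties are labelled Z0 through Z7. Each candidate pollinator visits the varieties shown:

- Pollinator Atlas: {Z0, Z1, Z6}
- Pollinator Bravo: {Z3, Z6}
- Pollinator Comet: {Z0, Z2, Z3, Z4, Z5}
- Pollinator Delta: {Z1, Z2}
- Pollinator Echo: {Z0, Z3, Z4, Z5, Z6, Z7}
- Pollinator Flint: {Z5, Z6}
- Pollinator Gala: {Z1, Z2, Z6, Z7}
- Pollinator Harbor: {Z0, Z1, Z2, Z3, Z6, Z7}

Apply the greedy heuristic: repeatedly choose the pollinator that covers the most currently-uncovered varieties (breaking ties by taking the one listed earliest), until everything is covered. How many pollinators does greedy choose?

Greedy: pick Echo (covers 6 new) → pick Delta (covers 2 new). Total picks: 2.

2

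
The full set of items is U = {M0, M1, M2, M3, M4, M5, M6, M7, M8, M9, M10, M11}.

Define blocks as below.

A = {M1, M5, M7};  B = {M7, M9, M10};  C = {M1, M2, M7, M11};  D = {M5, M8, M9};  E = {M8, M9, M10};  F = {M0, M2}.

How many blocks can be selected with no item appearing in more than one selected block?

A, E, F are pairwise disjoint (A={M1,M5,M7}; E={M8,M9,M10}; F={M0,M2}).
Every remaining block overlaps one of these, and no 4 of the listed blocks are pairwise disjoint, so 3 is the maximum.

3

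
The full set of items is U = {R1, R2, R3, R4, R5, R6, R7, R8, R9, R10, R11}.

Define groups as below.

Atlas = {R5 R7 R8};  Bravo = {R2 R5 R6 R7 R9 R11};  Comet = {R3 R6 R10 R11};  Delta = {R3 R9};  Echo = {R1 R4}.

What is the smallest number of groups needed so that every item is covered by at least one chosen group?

Take {Atlas, Bravo, Comet, Echo}. Their union is {R1, R2, R3, R4, R5, R6, R7, R8, R9, R10, R11}, which is all 11 items.
Only Bravo contains R2, so Bravo is forced; the remaining 5 items need at least 3 more groups (each remaining group adds at most 2) — so at least 4 groups are needed, and 4 is optimal.

4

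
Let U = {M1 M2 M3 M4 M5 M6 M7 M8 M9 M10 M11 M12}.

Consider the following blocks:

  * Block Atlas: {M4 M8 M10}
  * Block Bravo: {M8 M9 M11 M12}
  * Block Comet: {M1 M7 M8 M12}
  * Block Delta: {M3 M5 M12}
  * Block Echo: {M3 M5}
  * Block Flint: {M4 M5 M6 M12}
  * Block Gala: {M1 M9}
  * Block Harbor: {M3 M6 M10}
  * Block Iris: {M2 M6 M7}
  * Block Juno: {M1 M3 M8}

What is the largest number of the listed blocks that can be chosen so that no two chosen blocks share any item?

4

Atlas, Echo, Gala, Iris are pairwise disjoint (Atlas={M4,M8,M10}; Echo={M3,M5}; Gala={M1,M9}; Iris={M2,M6,M7}).
Every remaining block overlaps one of these, and no 5 of the listed blocks are pairwise disjoint, so 4 is the maximum.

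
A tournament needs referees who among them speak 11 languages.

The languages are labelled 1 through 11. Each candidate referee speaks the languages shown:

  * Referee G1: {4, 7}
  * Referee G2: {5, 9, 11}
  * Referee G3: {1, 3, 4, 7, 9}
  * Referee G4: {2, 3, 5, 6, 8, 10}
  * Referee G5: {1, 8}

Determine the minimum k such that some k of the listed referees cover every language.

3

G2 and G3 and G4 together: G2 ∪ G3 ∪ G4 = {1, 2, 3, 4, 5, 6, 7, 8, 9, 10, 11} — every language is covered.
Only G4 contains 2, so G4 is forced; the remaining 5 languages need at least 2 more referees (each remaining referee adds at most 4) — so at least 3 referees are needed, and 3 is optimal.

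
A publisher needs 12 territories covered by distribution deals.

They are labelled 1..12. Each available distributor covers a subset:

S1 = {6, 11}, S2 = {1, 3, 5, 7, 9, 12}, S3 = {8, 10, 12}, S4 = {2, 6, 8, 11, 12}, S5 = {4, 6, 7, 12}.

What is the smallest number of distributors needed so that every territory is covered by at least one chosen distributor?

S2 and S3 and S4 and S5 together: S2 ∪ S3 ∪ S4 ∪ S5 = {1, 2, 3, 4, 5, 6, 7, 8, 9, 10, 11, 12} — every territory is covered.
No 3 of the 5 distributors cover everything (all 10 combinations miss at least one territory), so 4 is optimal.

4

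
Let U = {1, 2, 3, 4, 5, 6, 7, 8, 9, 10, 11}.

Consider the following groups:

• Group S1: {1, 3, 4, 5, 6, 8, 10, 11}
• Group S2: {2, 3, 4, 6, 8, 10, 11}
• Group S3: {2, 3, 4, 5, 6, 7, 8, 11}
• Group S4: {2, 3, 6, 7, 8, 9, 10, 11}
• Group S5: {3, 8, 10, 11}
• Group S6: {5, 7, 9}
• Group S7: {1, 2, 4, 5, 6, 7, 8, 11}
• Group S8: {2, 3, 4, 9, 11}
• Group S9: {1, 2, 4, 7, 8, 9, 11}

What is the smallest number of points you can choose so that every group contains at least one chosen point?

Take H = {7, 11}. Each listed group contains at least one of these, so H is a hitting set of size 2.
The groups S2, S6 are pairwise disjoint, so any hitting set needs a separate point for each — at least 2. Hence 2 is optimal.

2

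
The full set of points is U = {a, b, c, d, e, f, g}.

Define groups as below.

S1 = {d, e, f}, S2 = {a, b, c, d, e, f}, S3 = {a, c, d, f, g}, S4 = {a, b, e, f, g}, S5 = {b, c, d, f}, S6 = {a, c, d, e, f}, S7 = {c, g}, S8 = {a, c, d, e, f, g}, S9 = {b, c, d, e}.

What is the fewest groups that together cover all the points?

2

Take {S2, S7}. Their union is {a, b, c, d, e, f, g}, which is all 7 points.
No single group has all 7 points (the largest, S2, has 6), so 2 is optimal.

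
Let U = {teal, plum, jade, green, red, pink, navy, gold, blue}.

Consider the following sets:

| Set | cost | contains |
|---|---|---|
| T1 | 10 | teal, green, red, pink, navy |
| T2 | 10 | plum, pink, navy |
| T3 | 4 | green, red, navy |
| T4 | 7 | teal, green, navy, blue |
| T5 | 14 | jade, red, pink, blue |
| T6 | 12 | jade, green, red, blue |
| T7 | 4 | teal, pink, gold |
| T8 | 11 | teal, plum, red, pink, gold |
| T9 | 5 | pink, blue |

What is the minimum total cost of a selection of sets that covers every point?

26

T2, T6, T7 together cover every point (T2 ∪ T6 ∪ T7 = {teal, plum, jade, green, red, pink, navy, gold, blue}); total cost 10 + 12 + 4 = 26.
The greedy pick T3, T7, T9, T2, T6 costs 35; no covering selection beats 26.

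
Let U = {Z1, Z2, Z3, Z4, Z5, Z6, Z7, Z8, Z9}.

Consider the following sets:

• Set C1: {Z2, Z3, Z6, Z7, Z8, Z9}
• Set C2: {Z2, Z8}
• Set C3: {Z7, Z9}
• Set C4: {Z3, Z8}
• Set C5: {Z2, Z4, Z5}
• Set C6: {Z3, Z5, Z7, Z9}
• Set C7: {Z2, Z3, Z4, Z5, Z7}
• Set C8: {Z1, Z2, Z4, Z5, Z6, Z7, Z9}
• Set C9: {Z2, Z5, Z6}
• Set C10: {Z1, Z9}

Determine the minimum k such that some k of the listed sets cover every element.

Take {C4, C8}. Their union is {Z1, Z2, Z3, Z4, Z5, Z6, Z7, Z8, Z9}, which is all 9 elements.
No single set has all 9 elements (the largest, C8, has 7), so 2 is optimal.

2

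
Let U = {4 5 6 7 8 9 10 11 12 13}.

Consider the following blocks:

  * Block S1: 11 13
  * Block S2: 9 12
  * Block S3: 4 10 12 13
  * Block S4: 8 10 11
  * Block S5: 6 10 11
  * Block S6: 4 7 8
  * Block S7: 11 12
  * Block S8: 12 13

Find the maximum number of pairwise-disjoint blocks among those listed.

3

S1, S2, S6 are pairwise disjoint (S1={11,13}; S2={9,12}; S6={4,7,8}).
Every remaining block overlaps one of these, and no 4 of the listed blocks are pairwise disjoint, so 3 is the maximum.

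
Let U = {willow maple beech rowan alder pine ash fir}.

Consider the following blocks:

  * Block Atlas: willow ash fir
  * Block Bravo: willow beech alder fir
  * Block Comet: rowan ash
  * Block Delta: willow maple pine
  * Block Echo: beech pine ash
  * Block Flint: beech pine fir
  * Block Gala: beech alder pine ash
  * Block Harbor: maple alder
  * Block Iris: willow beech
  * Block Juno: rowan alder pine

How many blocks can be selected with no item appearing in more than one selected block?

Comet, Flint, Harbor are pairwise disjoint (Comet={rowan,ash}; Flint={beech,pine,fir}; Harbor={maple,alder}).
Every remaining block overlaps one of these, and no 4 of the listed blocks are pairwise disjoint, so 3 is the maximum.

3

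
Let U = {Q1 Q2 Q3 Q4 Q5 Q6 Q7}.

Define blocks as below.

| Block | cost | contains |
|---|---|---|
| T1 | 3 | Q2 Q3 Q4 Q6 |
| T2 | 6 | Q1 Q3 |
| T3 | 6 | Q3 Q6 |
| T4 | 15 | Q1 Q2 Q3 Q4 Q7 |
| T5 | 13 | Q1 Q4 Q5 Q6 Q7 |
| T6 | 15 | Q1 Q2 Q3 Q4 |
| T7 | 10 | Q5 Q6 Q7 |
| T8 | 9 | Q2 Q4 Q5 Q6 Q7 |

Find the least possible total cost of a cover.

15

T2, T8 together cover every item (T2 ∪ T8 = {Q1, Q2, Q3, Q4, Q5, Q6, Q7}); total cost 6 + 9 = 15.
The greedy pick T1, T5 costs 16; no covering selection beats 15.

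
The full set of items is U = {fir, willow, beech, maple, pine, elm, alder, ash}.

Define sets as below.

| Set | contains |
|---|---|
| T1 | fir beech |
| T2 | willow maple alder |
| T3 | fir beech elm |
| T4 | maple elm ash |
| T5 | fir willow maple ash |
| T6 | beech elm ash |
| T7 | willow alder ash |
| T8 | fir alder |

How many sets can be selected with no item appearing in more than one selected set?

2

T2, T3 are pairwise disjoint (T2={willow,maple,alder}; T3={fir,beech,elm}).
Every remaining set overlaps one of these, and no 3 of the listed sets are pairwise disjoint, so 2 is the maximum.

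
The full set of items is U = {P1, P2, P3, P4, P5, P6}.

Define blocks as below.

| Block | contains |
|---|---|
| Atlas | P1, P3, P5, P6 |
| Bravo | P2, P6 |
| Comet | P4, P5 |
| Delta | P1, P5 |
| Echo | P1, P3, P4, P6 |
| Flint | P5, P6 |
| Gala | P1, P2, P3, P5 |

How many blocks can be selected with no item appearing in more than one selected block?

Bravo, Comet are pairwise disjoint (Bravo={P2,P6}; Comet={P4,P5}).
Every remaining block overlaps one of these, and no 3 of the listed blocks are pairwise disjoint, so 2 is the maximum.

2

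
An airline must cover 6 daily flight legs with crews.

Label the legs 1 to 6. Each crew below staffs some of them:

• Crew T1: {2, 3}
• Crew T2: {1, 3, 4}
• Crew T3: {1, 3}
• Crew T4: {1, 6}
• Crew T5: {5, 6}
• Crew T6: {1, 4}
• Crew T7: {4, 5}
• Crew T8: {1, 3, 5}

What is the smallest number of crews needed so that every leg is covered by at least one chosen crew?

3

T1 and T5 and T6 together: T1 ∪ T5 ∪ T6 = {1, 2, 3, 4, 5, 6} — every leg is covered.
Only T1 contains 2, so T1 is forced; the remaining 4 legs need at least 2 more crews (each remaining crew adds at most 2) — so at least 3 crews are needed, and 3 is optimal.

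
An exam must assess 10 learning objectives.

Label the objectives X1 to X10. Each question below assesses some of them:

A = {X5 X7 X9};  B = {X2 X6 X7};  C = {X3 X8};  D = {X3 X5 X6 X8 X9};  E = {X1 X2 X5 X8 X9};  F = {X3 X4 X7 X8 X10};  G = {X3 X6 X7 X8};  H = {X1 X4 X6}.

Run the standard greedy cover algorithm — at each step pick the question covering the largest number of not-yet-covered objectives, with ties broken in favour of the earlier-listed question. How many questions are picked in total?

3

Greedy: pick D (covers 5 new) → pick F (covers 3 new) → pick E (covers 2 new). Total picks: 3.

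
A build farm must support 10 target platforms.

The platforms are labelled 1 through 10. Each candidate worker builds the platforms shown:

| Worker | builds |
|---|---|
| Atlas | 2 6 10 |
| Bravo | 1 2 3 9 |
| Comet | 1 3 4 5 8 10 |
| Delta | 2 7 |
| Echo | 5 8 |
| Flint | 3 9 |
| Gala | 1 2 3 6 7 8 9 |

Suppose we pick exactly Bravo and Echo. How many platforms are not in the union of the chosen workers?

4

Union of Bravo, Echo = {1, 2, 3, 5, 8, 9}.
Not covered: 4, 6, 7, 10 — 4 platforms.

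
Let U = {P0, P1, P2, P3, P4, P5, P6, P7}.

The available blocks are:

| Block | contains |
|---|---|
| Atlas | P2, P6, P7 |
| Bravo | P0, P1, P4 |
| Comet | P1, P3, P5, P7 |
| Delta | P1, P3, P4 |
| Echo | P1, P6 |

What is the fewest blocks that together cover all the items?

Atlas and Bravo and Comet together: Atlas ∪ Bravo ∪ Comet = {P0, P1, P2, P3, P4, P5, P6, P7} — every item is covered.
Only Bravo contains P0, so Bravo is forced; the remaining 5 items need at least 2 more blocks (each remaining block adds at most 3) — so at least 3 blocks are needed, and 3 is optimal.

3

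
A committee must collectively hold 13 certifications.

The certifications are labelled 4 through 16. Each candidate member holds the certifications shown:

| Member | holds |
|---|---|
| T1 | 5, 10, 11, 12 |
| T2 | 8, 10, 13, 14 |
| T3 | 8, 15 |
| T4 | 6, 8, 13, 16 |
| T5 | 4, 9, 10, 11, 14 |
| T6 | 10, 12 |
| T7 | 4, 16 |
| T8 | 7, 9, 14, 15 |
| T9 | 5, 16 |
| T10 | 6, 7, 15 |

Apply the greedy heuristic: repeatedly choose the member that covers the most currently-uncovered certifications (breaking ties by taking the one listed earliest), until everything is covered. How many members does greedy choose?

Greedy: pick T5 (covers 5 new) → pick T4 (covers 4 new) → pick T1 (covers 2 new) → pick T8 (covers 2 new). Total picks: 4.

4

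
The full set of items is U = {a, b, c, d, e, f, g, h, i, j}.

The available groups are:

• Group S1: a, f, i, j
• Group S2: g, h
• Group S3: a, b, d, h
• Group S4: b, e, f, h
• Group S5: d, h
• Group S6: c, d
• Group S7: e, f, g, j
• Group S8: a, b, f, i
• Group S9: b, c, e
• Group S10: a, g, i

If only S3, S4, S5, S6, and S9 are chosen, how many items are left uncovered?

Union of S3, S4, S5, S6, S9 = {a, b, c, d, e, f, h}.
Not covered: g, i, j — 3 items.

3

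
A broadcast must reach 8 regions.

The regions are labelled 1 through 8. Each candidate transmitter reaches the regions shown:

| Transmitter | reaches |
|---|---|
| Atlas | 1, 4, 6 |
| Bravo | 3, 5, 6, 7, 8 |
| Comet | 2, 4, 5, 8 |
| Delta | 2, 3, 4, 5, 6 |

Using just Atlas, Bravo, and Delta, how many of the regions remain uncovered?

Union of Atlas, Bravo, Delta = {1, 2, 3, 4, 5, 6, 7, 8} — that's every region, so 0 are uncovered.

0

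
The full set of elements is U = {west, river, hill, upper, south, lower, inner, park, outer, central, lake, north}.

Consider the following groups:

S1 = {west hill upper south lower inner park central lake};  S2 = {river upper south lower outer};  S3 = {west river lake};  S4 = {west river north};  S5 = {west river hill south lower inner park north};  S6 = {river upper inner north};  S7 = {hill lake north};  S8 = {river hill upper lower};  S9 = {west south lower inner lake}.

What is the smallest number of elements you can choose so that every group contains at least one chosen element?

Take H = {river, lake}. Each listed group contains at least one of these, so H is a hitting set of size 2.
The groups S2, S7 are pairwise disjoint, so any hitting set needs a separate element for each — at least 2. Hence 2 is optimal.

2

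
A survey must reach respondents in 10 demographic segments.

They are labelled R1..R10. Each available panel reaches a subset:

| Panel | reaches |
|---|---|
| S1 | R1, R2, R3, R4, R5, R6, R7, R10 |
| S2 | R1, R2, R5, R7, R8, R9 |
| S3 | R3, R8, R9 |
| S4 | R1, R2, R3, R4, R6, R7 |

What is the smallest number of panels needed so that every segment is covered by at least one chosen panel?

2

S1 and S2 together: S1 ∪ S2 = {R1, R2, R3, R4, R5, R6, R7, R8, R9, R10} — every segment is covered.
No single panel has all 10 segments (the largest, S1, has 8), so 2 is optimal.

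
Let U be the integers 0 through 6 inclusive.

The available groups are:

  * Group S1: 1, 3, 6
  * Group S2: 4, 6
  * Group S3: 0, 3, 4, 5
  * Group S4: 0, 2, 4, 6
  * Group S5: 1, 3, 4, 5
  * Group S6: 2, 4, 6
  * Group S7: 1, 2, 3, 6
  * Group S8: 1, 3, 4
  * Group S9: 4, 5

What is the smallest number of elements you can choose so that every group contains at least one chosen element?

2

The 2 elements {3, 4} hit every group.
The groups S1, S9 are pairwise disjoint, so any hitting set needs a separate element for each — at least 2. Hence 2 is optimal.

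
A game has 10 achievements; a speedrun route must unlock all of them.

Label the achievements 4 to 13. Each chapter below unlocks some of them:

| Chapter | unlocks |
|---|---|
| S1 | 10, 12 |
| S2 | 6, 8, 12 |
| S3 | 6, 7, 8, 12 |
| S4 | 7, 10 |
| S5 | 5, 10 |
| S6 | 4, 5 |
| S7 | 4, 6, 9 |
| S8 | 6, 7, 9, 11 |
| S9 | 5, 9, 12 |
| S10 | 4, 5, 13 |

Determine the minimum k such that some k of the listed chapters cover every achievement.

Take {S2, S5, S8, S10}. Their union is {4, 5, 6, 7, 8, 9, 10, 11, 12, 13}, which is all 10 achievements.
No 3 of the 10 chapters cover everything (all 120 combinations miss at least one achievement), so 4 is optimal.

4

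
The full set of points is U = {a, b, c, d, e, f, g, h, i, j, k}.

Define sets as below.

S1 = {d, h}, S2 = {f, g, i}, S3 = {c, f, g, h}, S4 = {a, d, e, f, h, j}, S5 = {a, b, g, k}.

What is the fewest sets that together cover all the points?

4

Take {S2, S3, S4, S5}. Their union is {a, b, c, d, e, f, g, h, i, j, k}, which is all 11 points.
No 3 of the 5 sets cover everything (all 10 combinations miss at least one point), so 4 is optimal.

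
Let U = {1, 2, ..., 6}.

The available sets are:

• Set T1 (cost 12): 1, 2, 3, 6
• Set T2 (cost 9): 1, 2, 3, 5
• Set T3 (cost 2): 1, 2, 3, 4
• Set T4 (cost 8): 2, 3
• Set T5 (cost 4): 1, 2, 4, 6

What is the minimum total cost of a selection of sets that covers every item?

13

T2, T5 together cover every item (T2 ∪ T5 = {1, 2, 3, 4, 5, 6}); total cost 9 + 4 = 13.
The greedy pick T3, T5, T2 costs 15; no covering selection beats 13.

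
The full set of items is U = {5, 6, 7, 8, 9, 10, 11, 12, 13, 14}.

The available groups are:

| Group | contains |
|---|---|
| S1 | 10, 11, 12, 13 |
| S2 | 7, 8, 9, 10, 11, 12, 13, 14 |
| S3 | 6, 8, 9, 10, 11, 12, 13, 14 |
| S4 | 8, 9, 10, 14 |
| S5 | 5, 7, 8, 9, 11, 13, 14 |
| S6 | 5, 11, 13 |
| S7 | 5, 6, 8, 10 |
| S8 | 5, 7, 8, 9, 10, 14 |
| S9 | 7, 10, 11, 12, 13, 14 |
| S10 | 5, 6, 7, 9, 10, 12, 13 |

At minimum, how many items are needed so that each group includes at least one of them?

The 2 items {5, 10} hit every group.
The groups S4, S6 are pairwise disjoint, so any hitting set needs a separate item for each — at least 2. Hence 2 is optimal.

2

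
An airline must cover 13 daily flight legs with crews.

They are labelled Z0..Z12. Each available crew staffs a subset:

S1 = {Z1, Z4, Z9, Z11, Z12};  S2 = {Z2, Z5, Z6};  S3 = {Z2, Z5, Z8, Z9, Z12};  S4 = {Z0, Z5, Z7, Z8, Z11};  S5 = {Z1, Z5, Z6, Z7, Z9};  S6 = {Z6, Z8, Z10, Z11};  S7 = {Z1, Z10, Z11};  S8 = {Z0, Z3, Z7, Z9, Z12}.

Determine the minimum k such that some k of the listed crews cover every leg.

4

S1 and S3 and S6 and S8 together: S1 ∪ S3 ∪ S6 ∪ S8 = {Z0, Z1, Z2, Z3, Z4, Z5, Z6, Z7, Z8, Z9, Z10, Z11, Z12} — every leg is covered.
No 3 of the 8 crews cover everything (all 56 combinations miss at least one leg), so 4 is optimal.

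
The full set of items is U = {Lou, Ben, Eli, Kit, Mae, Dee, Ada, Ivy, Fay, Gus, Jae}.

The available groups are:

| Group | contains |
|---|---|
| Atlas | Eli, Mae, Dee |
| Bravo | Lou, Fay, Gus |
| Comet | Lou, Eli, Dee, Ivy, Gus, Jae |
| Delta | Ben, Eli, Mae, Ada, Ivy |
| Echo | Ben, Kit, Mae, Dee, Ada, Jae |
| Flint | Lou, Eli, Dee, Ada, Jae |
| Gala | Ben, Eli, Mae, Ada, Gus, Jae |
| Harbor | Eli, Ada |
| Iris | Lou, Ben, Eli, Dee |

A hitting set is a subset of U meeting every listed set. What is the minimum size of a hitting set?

H = {Lou, Eli, Jae} meets every group (each contains at least one member of H), and |H| = 3.
No choice of 2 items meets every group, so 3 is the minimum.

3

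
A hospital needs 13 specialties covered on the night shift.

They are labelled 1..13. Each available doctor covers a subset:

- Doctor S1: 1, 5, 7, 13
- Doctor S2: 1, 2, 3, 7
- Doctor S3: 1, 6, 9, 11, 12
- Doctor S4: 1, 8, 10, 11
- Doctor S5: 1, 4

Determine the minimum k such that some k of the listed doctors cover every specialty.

5

Take {S1, S2, S3, S4, S5}. Their union is {1, 2, 3, 4, 5, 6, 7, 8, 9, 10, 11, 12, 13}, which is all 13 specialties.
No 4 of the 5 doctors cover everything (all 5 combinations miss at least one specialty), so 5 is optimal.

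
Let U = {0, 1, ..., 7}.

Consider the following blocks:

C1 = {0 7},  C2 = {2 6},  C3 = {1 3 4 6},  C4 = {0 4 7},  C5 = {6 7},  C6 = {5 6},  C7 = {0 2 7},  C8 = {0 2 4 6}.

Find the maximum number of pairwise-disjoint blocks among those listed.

2

C1, C3 are pairwise disjoint (C1={0,7}; C3={1,3,4,6}).
Every remaining block overlaps one of these, and no 3 of the listed blocks are pairwise disjoint, so 2 is the maximum.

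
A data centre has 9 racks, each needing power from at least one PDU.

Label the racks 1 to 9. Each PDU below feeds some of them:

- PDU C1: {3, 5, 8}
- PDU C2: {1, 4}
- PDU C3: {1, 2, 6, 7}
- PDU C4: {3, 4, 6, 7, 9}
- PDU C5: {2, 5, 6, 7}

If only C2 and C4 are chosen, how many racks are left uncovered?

Union of C2, C4 = {1, 3, 4, 6, 7, 9}.
Not covered: 2, 5, 8 — 3 racks.

3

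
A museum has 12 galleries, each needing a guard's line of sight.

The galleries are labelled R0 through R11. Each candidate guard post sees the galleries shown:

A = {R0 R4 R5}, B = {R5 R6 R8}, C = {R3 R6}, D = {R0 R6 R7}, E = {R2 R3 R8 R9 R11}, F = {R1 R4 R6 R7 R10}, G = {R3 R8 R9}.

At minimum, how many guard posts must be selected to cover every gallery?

Take {A, E, F}. Their union is {R0, R1, R2, R3, R4, R5, R6, R7, R8, R9, R10, R11}, which is all 12 galleries.
Each guard post has at most 5 galleries, and 2·5 = 10 < 12 — so at least 3 guard posts are needed, and 3 is optimal.

3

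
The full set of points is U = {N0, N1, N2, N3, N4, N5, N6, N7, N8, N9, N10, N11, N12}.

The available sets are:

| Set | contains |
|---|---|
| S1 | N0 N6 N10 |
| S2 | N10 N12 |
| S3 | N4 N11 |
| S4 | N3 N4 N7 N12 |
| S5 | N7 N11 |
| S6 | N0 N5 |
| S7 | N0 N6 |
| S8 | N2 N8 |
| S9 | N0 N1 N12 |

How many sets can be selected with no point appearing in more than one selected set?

4

S2, S3, S6, S8 are pairwise disjoint (S2={N10,N12}; S3={N4,N11}; S6={N0,N5}; S8={N2,N8}).
Every remaining set overlaps one of these, and no 5 of the listed sets are pairwise disjoint, so 4 is the maximum.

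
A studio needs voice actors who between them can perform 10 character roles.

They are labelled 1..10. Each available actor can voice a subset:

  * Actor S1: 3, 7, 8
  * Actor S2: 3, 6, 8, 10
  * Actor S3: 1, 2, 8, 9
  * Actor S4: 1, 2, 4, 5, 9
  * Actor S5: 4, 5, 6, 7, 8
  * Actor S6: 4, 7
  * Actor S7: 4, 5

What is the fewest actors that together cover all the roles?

Take {S2, S3, S5}. Their union is {1, 2, 3, 4, 5, 6, 7, 8, 9, 10}, which is all 10 roles.
Only S2 contains 10, so S2 is forced; the remaining 6 roles need at least 2 more actors (each remaining actor adds at most 5) — so at least 3 actors are needed, and 3 is optimal.

3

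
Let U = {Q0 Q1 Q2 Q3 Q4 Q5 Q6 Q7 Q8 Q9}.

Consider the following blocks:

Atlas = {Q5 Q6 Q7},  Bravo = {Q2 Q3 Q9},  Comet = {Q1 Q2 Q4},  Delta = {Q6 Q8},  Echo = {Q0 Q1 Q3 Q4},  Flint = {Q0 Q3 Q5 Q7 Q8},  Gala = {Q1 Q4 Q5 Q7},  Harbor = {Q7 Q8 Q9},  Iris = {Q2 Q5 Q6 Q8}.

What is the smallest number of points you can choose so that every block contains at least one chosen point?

4

Take H = {Q1, Q3, Q6, Q7}. Each listed block contains at least one of these, so H is a hitting set of size 4.
No choice of 3 points meets every block, so 4 is the minimum.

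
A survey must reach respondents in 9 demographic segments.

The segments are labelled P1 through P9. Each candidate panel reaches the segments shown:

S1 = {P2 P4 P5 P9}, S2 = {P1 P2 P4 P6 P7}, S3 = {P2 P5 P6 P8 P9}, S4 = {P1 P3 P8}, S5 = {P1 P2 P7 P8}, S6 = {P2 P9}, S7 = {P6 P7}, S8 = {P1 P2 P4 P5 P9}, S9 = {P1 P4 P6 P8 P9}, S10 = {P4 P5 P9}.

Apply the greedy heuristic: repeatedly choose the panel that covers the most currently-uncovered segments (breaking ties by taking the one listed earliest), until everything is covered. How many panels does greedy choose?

3

Greedy: pick S2 (covers 5 new) → pick S3 (covers 3 new) → pick S4 (covers 1 new). Total picks: 3.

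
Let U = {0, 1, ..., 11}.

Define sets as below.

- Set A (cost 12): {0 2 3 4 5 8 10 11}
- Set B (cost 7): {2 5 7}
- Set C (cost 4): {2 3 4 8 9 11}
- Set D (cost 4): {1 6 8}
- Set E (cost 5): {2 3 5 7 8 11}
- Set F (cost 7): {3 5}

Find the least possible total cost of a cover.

25

A, C, D, E together cover every element (A ∪ C ∪ D ∪ E = {0, 1, 2, 3, 4, 5, 6, 7, 8, 9, 10, 11}); total cost 12 + 4 + 4 + 5 = 25.
No covering selection has total cost below 25.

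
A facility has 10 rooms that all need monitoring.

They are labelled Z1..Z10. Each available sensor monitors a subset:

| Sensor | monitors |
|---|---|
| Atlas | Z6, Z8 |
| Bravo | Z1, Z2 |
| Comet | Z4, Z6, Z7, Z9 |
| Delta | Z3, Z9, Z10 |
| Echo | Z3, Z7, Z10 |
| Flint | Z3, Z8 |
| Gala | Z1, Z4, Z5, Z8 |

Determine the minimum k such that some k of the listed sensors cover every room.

Bravo and Comet and Delta and Gala together: Bravo ∪ Comet ∪ Delta ∪ Gala = {Z1, Z2, Z3, Z4, Z5, Z6, Z7, Z8, Z9, Z10} — every room is covered.
No 3 of the 7 sensors cover everything (all 35 combinations miss at least one room), so 4 is optimal.

4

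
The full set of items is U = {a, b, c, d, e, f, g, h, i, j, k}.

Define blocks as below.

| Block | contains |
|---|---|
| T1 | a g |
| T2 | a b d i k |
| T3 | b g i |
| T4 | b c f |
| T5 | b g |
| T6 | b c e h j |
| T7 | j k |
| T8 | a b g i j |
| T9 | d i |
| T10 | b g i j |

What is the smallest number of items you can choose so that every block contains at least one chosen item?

Take T = {b, d, g, k}. Each listed block contains at least one of these, so T is a hitting set of size 4.
The blocks T1, T4, T7, T9 are pairwise disjoint, so any hitting set needs a separate item for each — at least 4. Hence 4 is optimal.

4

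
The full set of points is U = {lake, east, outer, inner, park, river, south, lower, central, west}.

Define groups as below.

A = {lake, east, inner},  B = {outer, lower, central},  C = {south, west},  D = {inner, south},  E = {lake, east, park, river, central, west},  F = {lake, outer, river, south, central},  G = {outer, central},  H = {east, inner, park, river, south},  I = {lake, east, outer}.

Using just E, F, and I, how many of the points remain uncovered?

2

Union of E, F, I = {lake, east, outer, park, river, south, central, west}.
Not covered: inner, lower — 2 points.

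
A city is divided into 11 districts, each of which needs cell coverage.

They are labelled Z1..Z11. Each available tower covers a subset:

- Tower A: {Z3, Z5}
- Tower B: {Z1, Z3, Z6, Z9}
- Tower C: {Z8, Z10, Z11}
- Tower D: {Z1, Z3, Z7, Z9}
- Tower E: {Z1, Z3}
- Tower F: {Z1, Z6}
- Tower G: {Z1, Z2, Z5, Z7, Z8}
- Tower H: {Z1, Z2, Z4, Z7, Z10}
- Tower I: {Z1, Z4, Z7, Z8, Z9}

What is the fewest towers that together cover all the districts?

B and C and G and H together: B ∪ C ∪ G ∪ H = {Z1, Z2, Z3, Z4, Z5, Z6, Z7, Z8, Z9, Z10, Z11} — every district is covered.
No 3 of the 9 towers cover everything (all 84 combinations miss at least one district), so 4 is optimal.

4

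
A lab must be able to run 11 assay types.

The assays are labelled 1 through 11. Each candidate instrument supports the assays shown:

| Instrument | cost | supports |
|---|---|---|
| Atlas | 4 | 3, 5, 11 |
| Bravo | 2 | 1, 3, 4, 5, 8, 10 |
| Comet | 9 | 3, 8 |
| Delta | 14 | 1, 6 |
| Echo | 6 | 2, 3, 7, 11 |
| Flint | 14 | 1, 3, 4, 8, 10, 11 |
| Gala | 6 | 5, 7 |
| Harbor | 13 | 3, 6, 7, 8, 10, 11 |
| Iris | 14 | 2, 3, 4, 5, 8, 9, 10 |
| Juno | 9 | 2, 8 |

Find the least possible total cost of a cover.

29

Bravo, Harbor, Iris together cover every assay (Bravo ∪ Harbor ∪ Iris = {1, 2, 3, 4, 5, 6, 7, 8, 9, 10, 11}); total cost 2 + 13 + 14 = 29.
The greedy pick Bravo, Echo, Harbor, Iris costs 35; no covering selection beats 29.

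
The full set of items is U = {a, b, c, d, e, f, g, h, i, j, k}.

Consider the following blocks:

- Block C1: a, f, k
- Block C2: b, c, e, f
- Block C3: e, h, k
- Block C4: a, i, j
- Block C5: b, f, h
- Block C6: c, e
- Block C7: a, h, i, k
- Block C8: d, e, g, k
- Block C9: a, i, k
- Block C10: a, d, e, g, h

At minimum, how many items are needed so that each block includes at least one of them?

3

T = {e, f, i} meets every block (each contains at least one member of T), and |T| = 3.
The blocks C4, C5, C6 are pairwise disjoint, so any hitting set needs a separate item for each — at least 3. Hence 3 is optimal.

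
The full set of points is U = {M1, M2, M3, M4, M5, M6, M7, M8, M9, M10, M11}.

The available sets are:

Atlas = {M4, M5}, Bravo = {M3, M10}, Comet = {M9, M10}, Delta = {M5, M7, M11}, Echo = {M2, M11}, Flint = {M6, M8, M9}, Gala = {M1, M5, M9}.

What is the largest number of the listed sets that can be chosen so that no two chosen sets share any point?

Atlas, Bravo, Echo, Flint are pairwise disjoint (Atlas={M4,M5}; Bravo={M3,M10}; Echo={M2,M11}; Flint={M6,M8,M9}).
Every remaining set overlaps one of these, and no 5 of the listed sets are pairwise disjoint, so 4 is the maximum.

4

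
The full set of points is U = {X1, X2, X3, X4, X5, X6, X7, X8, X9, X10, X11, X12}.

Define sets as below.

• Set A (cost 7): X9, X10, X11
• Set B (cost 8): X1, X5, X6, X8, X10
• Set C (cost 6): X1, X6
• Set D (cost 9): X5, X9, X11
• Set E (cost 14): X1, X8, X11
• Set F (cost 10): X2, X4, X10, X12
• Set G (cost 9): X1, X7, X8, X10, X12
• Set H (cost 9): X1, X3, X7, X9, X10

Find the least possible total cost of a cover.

A, B, F, H together cover every point (A ∪ B ∪ F ∪ H = {X1, X2, X3, X4, X5, X6, X7, X8, X9, X10, X11, X12}); total cost 7 + 8 + 10 + 9 = 34.
No covering selection has total cost below 34.

34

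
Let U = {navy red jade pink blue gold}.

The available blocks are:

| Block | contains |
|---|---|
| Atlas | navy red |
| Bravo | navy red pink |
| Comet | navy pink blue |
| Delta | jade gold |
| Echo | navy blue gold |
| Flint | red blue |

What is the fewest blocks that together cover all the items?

Atlas, Comet, and Delta cover everything between them: the union {navy, red, jade, pink, blue, gold} is all of U.
Only Delta contains jade, so Delta is forced; the remaining 4 items need at least 2 more blocks (each remaining block adds at most 3) — so at least 3 blocks are needed, and 3 is optimal.

3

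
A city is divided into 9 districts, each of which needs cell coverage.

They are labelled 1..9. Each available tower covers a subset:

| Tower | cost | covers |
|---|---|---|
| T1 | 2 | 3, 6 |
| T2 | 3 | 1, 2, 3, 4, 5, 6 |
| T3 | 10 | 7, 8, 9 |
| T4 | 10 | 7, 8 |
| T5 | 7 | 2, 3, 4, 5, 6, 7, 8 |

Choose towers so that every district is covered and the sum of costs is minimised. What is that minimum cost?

T2, T3 together cover every district (T2 ∪ T3 = {1, 2, 3, 4, 5, 6, 7, 8, 9}); total cost 3 + 10 = 13.
No covering selection has total cost below 13.

13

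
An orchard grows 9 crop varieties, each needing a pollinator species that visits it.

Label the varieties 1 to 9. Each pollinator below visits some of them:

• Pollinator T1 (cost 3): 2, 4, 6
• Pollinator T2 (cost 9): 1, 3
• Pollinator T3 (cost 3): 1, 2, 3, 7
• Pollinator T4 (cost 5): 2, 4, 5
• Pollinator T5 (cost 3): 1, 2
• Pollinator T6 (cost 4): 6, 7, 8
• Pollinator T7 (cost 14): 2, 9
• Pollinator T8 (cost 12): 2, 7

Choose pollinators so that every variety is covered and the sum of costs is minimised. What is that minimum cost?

26

T3, T4, T6, T7 together cover every variety (T3 ∪ T4 ∪ T6 ∪ T7 = {1, 2, 3, 4, 5, 6, 7, 8, 9}); total cost 3 + 5 + 4 + 14 = 26.
The greedy pick T3, T1, T6, T4, T7 costs 29; no covering selection beats 26.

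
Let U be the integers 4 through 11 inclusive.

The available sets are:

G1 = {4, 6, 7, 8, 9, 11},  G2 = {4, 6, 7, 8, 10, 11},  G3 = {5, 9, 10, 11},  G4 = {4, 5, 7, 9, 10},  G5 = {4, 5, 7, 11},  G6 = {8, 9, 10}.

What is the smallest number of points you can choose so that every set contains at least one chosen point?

Take H = {10, 11}. Each listed set contains at least one of these, so H is a hitting set of size 2.
The sets G5, G6 are pairwise disjoint, so any hitting set needs a separate point for each — at least 2. Hence 2 is optimal.

2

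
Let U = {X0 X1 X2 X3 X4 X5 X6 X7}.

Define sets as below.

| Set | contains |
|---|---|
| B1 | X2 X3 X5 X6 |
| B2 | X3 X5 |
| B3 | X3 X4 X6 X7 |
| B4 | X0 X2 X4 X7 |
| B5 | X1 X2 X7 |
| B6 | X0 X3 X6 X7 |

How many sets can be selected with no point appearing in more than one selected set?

B2, B5 are pairwise disjoint (B2={X3,X5}; B5={X1,X2,X7}).
Every remaining set overlaps one of these, and no 3 of the listed sets are pairwise disjoint, so 2 is the maximum.

2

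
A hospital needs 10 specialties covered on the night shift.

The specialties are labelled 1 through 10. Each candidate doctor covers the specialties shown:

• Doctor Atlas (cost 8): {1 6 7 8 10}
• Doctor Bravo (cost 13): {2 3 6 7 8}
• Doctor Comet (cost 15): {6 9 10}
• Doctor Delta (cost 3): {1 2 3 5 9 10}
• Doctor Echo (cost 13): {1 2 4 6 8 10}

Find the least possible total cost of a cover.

24

Atlas, Delta, Echo together cover every specialty (Atlas ∪ Delta ∪ Echo = {1, 2, 3, 4, 5, 6, 7, 8, 9, 10}); total cost 8 + 3 + 13 = 24.
No covering selection has total cost below 24.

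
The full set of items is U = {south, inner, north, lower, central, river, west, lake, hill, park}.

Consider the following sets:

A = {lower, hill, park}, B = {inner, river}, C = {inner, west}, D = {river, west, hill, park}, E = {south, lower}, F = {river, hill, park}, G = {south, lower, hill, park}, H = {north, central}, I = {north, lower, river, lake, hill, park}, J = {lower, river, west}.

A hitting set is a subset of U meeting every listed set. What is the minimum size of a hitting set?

T = {inner, lower, central, river} meets every set (each contains at least one member of T), and |T| = 4.
The sets C, E, F, H are pairwise disjoint, so any hitting set needs a separate item for each — at least 4. Hence 4 is optimal.

4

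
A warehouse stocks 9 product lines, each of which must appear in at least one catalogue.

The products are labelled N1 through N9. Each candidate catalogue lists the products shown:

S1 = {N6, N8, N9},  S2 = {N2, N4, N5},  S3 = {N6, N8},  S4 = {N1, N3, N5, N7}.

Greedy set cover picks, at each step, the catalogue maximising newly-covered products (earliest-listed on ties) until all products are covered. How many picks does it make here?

3

Greedy: pick S4 (covers 4 new) → pick S1 (covers 3 new) → pick S2 (covers 2 new). Total picks: 3.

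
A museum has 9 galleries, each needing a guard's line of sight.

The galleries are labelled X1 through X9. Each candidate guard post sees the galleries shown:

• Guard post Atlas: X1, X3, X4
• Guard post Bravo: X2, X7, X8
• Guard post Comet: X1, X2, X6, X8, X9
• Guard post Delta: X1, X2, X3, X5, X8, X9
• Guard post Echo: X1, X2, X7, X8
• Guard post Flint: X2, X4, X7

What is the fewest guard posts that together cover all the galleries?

3

Take {Comet, Delta, Flint}. Their union is {X1, X2, X3, X4, X5, X6, X7, X8, X9}, which is all 9 galleries.
Only Delta contains X5, so Delta is forced; the remaining 3 galleries need at least 2 more guard posts (each remaining guard post adds at most 2) — so at least 3 guard posts are needed, and 3 is optimal.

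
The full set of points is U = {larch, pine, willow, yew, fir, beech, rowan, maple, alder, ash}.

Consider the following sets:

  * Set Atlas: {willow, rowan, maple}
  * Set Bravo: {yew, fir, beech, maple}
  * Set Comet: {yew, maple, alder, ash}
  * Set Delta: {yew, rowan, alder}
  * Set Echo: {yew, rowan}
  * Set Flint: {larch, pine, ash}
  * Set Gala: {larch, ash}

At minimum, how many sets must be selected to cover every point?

Take {Atlas, Bravo, Comet, Flint}. Their union is {larch, pine, willow, yew, fir, beech, rowan, maple, alder, ash}, which is all 10 points.
Only Atlas contains willow, so Atlas is forced; the remaining 7 points need at least 3 more sets (each remaining set adds at most 3) — so at least 4 sets are needed, and 4 is optimal.

4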